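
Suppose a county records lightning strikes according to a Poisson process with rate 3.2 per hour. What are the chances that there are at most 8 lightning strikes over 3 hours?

0.3796

Over the interval, μ = 3.2 × 3 = 9.6 (3 hours).
P(N ≤ 8) = Σ_{j=0}^{8} e^(−μ) μ^j/j! ≈ 0.3796.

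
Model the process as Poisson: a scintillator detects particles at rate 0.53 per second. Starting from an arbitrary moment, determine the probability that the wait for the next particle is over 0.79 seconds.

The wait for the next event is exponential with rate λ = 0.53 per second.
P(T > 0.79) = e^(−λt) = e^(−0.53 × 0.79) = e^(−0.4187) ≈ 0.6579.

0.6579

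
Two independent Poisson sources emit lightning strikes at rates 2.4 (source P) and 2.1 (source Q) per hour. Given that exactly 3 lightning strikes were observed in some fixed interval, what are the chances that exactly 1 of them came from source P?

Given the total, each event is independently from source P with probability p = λ_P/(λ_P+λ_Q) = 2.4/4.5 ≈ 0.5333.
So K ~ Binomial(3, 2.4/4.5): P(K = 1) = C(3,1) · (2.4/4.5)^1 · (2.1/4.5)^2 ≈ 0.3484.

0.3484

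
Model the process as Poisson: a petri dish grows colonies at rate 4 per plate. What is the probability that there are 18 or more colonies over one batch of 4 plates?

0.3407

Over the interval, μ = 4 × 4 = 16 (a batch of 4 plates = 4 plates).
P(N ≥ 18) = 1 − P(N ≤ 17) = 1 − Σ_{j=0}^{17} e^(−μ) μ^j/j! ≈ 0.3407.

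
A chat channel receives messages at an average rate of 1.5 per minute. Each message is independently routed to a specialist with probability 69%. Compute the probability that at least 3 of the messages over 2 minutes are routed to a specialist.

Thinning: the messages that are routed to a specialist themselves form a Poisson process with rate 0.69 × 1.5 = 1.035 per minute.
Over the interval, μ = 1.035 × 2 = 2.07 (2 minutes).
P(N ≥ 3) = 1 − P(N ≤ 2) ≈ 0.3423.

0.3423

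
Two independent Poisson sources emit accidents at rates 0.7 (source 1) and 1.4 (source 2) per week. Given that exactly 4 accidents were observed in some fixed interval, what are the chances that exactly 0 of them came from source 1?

0.1975

Given the total, each event is independently from source 1 with probability p = λ_1/(λ_1+λ_2) = 0.7/2.1 ≈ 0.3333.
So K ~ Binomial(4, 0.7/2.1): P(K = 0) = C(4,0) · (0.7/2.1)^0 · (1.4/2.1)^4 ≈ 0.1975.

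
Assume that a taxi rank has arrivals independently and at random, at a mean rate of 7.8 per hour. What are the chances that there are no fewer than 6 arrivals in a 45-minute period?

Over the interval, μ = 7.8 × 0.75 = 5.85 (a 45-minute period = 0.75 hours).
P(N ≥ 6) = 1 − P(N ≤ 5) = 1 − Σ_{j=0}^{5} e^(−μ) μ^j/j! ≈ 0.5299.

0.5299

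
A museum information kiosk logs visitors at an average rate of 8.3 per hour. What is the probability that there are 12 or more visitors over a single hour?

0.1348

With mean μ = 8.3 per hour,
P(N ≥ 12) = 1 − P(N ≤ 11) = 1 − Σ_{j=0}^{11} e^(−μ) μ^j/j! ≈ 0.1348.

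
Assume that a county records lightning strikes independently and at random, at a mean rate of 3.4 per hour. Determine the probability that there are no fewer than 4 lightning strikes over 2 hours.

Over the interval, μ = 3.4 × 2 = 6.8 (2 hours).
P(N ≥ 4) = 1 − P(N ≤ 3) = 1 − Σ_{j=0}^{3} e^(−μ) μ^j/j! ≈ 0.9072.

0.9072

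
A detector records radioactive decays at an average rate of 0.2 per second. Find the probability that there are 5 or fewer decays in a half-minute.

0.4457

Over the interval, μ = 0.2 × 30 = 6 (a half-minute = 30 seconds).
P(N ≤ 5) = Σ_{j=0}^{5} e^(−μ) μ^j/j! ≈ 0.4457.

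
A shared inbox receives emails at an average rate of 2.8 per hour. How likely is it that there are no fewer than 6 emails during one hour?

0.0651

With mean μ = 2.8 per hour,
P(N ≥ 6) = 1 − P(N ≤ 5) = 1 − Σ_{j=0}^{5} e^(−μ) μ^j/j! ≈ 0.0651.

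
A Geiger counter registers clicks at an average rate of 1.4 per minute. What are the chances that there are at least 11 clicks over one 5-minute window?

Over the interval, μ = 1.4 × 5 = 7 (a 5-minute window = 5 minutes).
P(N ≥ 11) = 1 − P(N ≤ 10) = 1 − Σ_{j=0}^{10} e^(−μ) μ^j/j! ≈ 0.0985.

0.0985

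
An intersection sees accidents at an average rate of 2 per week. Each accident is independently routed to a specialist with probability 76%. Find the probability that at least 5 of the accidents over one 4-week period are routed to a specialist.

Thinning: the accidents that are routed to a specialist themselves form a Poisson process with rate 0.76 × 2 = 1.52 per week.
Over the interval, μ = 1.52 × 4 = 6.08 (a 4-week period = 4 weeks).
P(N ≥ 5) = 1 − P(N ≤ 4) ≈ 0.7255.

0.7255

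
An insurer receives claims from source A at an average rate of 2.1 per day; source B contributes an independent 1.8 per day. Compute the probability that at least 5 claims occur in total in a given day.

0.3516

Independent Poisson processes superpose: combined rate λ = 2.1 + 1.8 = 3.9 per day.
So μ = 3.9.
P(N ≥ 5) = 1 − P(N ≤ 4) ≈ 0.3516.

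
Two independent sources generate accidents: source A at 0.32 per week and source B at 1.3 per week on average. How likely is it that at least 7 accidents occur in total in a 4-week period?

Independent Poisson processes superpose: combined rate λ = 0.32 + 1.3 = 1.62 per week.
Over the interval, μ = 1.62 × 4 = 6.48 (a 4-week period = 4 weeks).
P(N ≥ 7) = 1 − P(N ≤ 6) ≈ 0.4703.

0.4703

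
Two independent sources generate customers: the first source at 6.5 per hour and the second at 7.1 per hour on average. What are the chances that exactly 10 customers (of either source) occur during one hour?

Independent Poisson processes superpose: combined rate λ = 6.5 + 7.1 = 13.6 per hour.
So μ = 13.6.
P(N = 10) = e^(−13.6) · 13.6^10/10! ≈ 0.0740.

0.0740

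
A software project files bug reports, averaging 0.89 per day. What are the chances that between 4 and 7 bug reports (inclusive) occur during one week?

Over the interval, μ = 0.89 × 7 = 6.23 (a week = 7 days).
P(4 ≤ N ≤ 7) = Σ_{j=4}^{7} e^(−6.23) · 6.23^j/j! ≈ 0.5799.

0.5799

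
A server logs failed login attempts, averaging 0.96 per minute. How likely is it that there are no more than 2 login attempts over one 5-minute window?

0.1425

Over the interval, μ = 0.96 × 5 = 4.8 (a 5-minute window = 5 minutes).
P(N ≤ 2) = Σ_{j=0}^{2} e^(−μ) μ^j/j! ≈ 0.1425.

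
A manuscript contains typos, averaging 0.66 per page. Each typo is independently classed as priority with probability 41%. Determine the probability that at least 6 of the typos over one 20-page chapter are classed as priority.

Thinning: the typos that are classed as priority themselves form a Poisson process with rate 0.41 × 0.66 = 0.2706 per page.
Over the interval, μ = 0.2706 × 20 = 5.412 (a 20-page chapter = 20 pages).
P(N ≥ 6) = 1 − P(N ≤ 5) ≈ 0.4559.

0.4559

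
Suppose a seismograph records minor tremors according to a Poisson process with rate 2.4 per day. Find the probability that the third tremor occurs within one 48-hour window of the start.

0.8575

Over the interval, μ = 2.4 × 2 = 4.8 (a 48-hour window = 2 days).
The third arrival falls in the interval iff at least 3 events occur there: P(S_3 ≤ t) = P(N ≥ 3) = 1 − P(N ≤ 2) ≈ 0.8575.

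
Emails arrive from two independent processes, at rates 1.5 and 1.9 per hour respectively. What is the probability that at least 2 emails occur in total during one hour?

Independent Poisson processes superpose: combined rate λ = 1.5 + 1.9 = 3.4 per hour.
So μ = 3.4.
P(N ≥ 2) = 1 − P(N ≤ 1) ≈ 0.8532.

0.8532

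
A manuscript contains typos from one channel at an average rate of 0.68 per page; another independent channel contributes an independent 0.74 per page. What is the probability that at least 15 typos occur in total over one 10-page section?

Independent Poisson processes superpose: combined rate λ = 0.68 + 0.74 = 1.42 per page.
Over the interval, μ = 1.42 × 10 = 14.2 (a 10-page section = 10 pages).
P(N ≥ 15) = 1 − P(N ≤ 14) ≈ 0.4508.

0.4508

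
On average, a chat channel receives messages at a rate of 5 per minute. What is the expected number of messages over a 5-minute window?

25

E[N] = λt = 5 × 5 = 25 (a 5-minute window = 5 minutes).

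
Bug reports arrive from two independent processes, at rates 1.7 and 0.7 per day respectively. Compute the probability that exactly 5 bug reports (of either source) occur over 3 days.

Independent Poisson processes superpose: combined rate λ = 1.7 + 0.7 = 2.4 per day.
Over the interval, μ = 2.4 × 3 = 7.2 (3 days).
P(N = 5) = e^(−7.2) · 7.2^5/5! ≈ 0.1204.

0.1204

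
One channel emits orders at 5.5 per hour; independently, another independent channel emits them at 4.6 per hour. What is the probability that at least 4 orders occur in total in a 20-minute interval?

0.4343

Independent Poisson processes superpose: combined rate λ = 5.5 + 4.6 = 10.1 per hour.
Over the interval, μ = 10.1 × 1/3 ≈ 3.36667 (a 20-minute interval = 1/3 hours).
P(N ≥ 4) = 1 − P(N ≤ 3) ≈ 0.4343.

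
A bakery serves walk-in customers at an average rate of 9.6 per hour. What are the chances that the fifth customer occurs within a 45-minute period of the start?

Over the interval, μ = 9.6 × 0.75 = 7.2 (a 45-minute period = 0.75 hours).
The fifth arrival falls in the interval iff at least 5 events occur there: P(S_5 ≤ t) = P(N ≥ 5) = 1 − P(N ≤ 4) ≈ 0.8445.

0.8445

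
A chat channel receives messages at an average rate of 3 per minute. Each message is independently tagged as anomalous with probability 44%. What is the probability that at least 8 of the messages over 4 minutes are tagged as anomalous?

Thinning: the messages that are tagged as anomalous themselves form a Poisson process with rate 0.44 × 3 = 1.32 per minute.
Over the interval, μ = 1.32 × 4 = 5.28 (4 minutes).
P(N ≥ 8) = 1 − P(N ≤ 7) ≈ 0.1642.

0.1642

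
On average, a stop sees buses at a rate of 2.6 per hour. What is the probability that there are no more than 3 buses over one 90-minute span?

0.4532

Over the interval, μ = 2.6 × 1.5 = 3.9 (a 90-minute span = 1.5 hours).
P(N ≤ 3) = Σ_{j=0}^{3} e^(−μ) μ^j/j! ≈ 0.4532.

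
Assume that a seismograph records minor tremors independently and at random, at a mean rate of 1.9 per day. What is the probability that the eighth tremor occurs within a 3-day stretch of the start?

0.2159

Over the interval, μ = 1.9 × 3 = 5.7 (a 3-day stretch = 3 days).
The eighth arrival falls in the interval iff at least 8 events occur there: P(S_8 ≤ t) = P(N ≥ 8) = 1 − P(N ≤ 7) ≈ 0.2159.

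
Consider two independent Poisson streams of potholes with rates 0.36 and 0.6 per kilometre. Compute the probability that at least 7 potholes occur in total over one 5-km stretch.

0.2092

Independent Poisson processes superpose: combined rate λ = 0.36 + 0.6 = 0.96 per kilometre.
Over the interval, μ = 0.96 × 5 = 4.8 (a 5-km stretch = 5 kilometres).
P(N ≥ 7) = 1 − P(N ≤ 6) ≈ 0.2092.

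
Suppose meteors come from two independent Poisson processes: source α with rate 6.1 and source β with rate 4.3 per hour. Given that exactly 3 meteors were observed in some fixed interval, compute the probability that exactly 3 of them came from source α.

0.2018

Given the total, each event is independently from source α with probability p = λ_α/(λ_α+λ_β) = 6.1/10.4 ≈ 0.5865.
So K ~ Binomial(3, 6.1/10.4): P(K = 3) = C(3,3) · (6.1/10.4)^3 · (4.3/10.4)^0 ≈ 0.2018.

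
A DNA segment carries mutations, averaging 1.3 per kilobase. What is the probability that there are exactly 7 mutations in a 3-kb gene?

0.0551

Over the interval, μ = 1.3 × 3 = 3.9 (a 3-kb gene = 3 kilobases).
P(N = 7) = e^(−μ) μ^7/7! = e^(−3.9) · 3.9^7/5040 ≈ 0.0551.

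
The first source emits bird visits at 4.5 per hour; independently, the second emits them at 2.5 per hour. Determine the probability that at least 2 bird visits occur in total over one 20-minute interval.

Independent Poisson processes superpose: combined rate λ = 4.5 + 2.5 = 7 per hour.
Over the interval, μ = 7 × 1/3 ≈ 2.33333 (a 20-minute interval = 1/3 hours).
P(N ≥ 2) = 1 − P(N ≤ 1) ≈ 0.6768.

0.6768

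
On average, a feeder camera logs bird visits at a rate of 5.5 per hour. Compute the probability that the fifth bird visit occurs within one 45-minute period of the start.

0.3956

Over the interval, μ = 5.5 × 0.75 = 4.125 (a 45-minute period = 0.75 hours).
The fifth arrival falls in the interval iff at least 5 events occur there: P(S_5 ≤ t) = P(N ≥ 5) = 1 − P(N ≤ 4) ≈ 0.3956.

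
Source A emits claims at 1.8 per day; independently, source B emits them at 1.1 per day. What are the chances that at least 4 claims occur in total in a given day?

0.3304

Independent Poisson processes superpose: combined rate λ = 1.8 + 1.1 = 2.9 per day.
So μ = 2.9.
P(N ≥ 4) = 1 − P(N ≤ 3) ≈ 0.3304.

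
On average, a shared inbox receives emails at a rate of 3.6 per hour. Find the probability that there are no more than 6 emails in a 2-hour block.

0.4204

Over the interval, μ = 3.6 × 2 = 7.2 (a 2-hour block = 2 hours).
P(N ≤ 6) = Σ_{j=0}^{6} e^(−μ) μ^j/j! ≈ 0.4204.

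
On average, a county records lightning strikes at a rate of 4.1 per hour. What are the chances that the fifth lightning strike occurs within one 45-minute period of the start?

0.1975

Over the interval, μ = 4.1 × 0.75 = 3.075 (a 45-minute period = 0.75 hours).
The fifth arrival falls in the interval iff at least 5 events occur there: P(S_5 ≤ t) = P(N ≥ 5) = 1 − P(N ≤ 4) ≈ 0.1975.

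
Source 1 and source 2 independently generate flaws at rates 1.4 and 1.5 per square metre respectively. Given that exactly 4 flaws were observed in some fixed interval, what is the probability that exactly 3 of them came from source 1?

0.2328

Given the total, each event is independently from source 1 with probability p = λ_1/(λ_1+λ_2) = 1.4/2.9 ≈ 0.4828.
So K ~ Binomial(4, 1.4/2.9): P(K = 3) = C(4,3) · (1.4/2.9)^3 · (1.5/2.9)^1 ≈ 0.2328.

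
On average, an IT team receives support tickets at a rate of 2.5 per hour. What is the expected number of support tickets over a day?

60

E[N] = λt = 2.5 × 24 = 60 (a day = 24 hours).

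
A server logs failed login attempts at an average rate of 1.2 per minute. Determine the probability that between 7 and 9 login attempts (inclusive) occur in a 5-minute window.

0.3098

Over the interval, μ = 1.2 × 5 = 6 (a 5-minute window = 5 minutes).
P(7 ≤ N ≤ 9) = Σ_{j=7}^{9} e^(−6) · 6^j/j! ≈ 0.3098.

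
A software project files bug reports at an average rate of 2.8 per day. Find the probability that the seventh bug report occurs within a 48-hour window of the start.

Over the interval, μ = 2.8 × 2 = 5.6 (a 48-hour window = 2 days).
The seventh arrival falls in the interval iff at least 7 events occur there: P(S_7 ≤ t) = P(N ≥ 7) = 1 − P(N ≤ 6) ≈ 0.3297.

0.3297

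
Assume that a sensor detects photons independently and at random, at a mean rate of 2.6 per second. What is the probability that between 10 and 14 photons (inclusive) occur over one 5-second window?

Over the interval, μ = 2.6 × 5 = 13 (a 5-second window = 5 seconds).
P(10 ≤ N ≤ 14) = Σ_{j=10}^{14} e^(−13) · 13^j/j! ≈ 0.5093.

0.5093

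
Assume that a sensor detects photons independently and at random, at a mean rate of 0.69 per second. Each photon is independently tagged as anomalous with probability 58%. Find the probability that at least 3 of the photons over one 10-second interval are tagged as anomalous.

0.7622

Thinning: the photons that are tagged as anomalous themselves form a Poisson process with rate 0.58 × 0.69 = 0.4002 per second.
Over the interval, μ = 0.4002 × 10 = 4.002 (a 10-second interval = 10 seconds).
P(N ≥ 3) = 1 − P(N ≤ 2) ≈ 0.7622.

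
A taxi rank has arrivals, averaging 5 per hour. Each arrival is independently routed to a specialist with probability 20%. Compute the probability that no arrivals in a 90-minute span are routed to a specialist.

0.2231

Thinning: the arrivals that are routed to a specialist themselves form a Poisson process with rate 0.2 × 5 = 1 per hour.
Over the interval, μ = 1 × 1.5 = 1.5 (a 90-minute span = 1.5 hours).
P(N = 0) = e^(−1.5) · 1.5^0/0! ≈ 0.2231.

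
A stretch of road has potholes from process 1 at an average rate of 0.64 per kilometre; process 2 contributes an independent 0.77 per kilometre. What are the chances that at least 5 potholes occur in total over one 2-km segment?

Independent Poisson processes superpose: combined rate λ = 0.64 + 0.77 = 1.41 per kilometre.
Over the interval, μ = 1.41 × 2 = 2.82 (a 2-km segment = 2 kilometres).
P(N ≥ 5) = 1 − P(N ≤ 4) ≈ 0.1555.

0.1555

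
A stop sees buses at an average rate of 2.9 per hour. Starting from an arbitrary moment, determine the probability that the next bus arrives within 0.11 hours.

Inter-arrival times are exponential with rate λ = 2.9 per hour.
P(T ≤ 0.11) = 1 − e^(−λt) = 1 − e^(−2.9 × 0.11) = 1 − e^(−0.319) ≈ 0.2731.

0.2731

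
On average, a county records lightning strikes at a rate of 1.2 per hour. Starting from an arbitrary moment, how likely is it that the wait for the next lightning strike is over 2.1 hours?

0.0805

The wait for the next event is exponential with rate λ = 1.2 per hour.
P(T > 2.1) = e^(−λt) = e^(−1.2 × 2.1) = e^(−2.52) ≈ 0.0805.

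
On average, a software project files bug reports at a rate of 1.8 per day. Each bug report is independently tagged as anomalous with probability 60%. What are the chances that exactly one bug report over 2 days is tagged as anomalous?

Thinning: the bug reports that are tagged as anomalous themselves form a Poisson process with rate 0.6 × 1.8 = 1.08 per day.
Over the interval, μ = 1.08 × 2 = 2.16 (2 days).
P(N = 1) = e^(−2.16) · 2.16^1/1! ≈ 0.2491.

0.2491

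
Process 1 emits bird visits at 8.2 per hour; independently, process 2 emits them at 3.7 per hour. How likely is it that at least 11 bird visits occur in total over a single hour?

0.6422

Independent Poisson processes superpose: combined rate λ = 8.2 + 3.7 = 11.9 per hour.
So μ = 11.9.
P(N ≥ 11) = 1 − P(N ≤ 10) ≈ 0.6422.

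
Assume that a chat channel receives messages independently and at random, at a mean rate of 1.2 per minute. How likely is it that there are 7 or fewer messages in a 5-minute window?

Over the interval, μ = 1.2 × 5 = 6 (a 5-minute window = 5 minutes).
P(N ≤ 7) = Σ_{j=0}^{7} e^(−μ) μ^j/j! ≈ 0.7440.

0.7440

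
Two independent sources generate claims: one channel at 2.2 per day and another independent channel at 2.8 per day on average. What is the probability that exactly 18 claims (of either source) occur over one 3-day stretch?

Independent Poisson processes superpose: combined rate λ = 2.2 + 2.8 = 5 per day.
Over the interval, μ = 5 × 3 = 15 (a 3-day stretch = 3 days).
P(N = 18) = e^(−15) · 15^18/18! ≈ 0.0706.

0.0706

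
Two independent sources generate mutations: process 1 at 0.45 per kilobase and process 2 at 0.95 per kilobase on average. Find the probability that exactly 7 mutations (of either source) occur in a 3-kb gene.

Independent Poisson processes superpose: combined rate λ = 0.45 + 0.95 = 1.4 per kilobase.
Over the interval, μ = 1.4 × 3 = 4.2 (a 3-kb gene = 3 kilobases).
P(N = 7) = e^(−4.2) · 4.2^7/7! ≈ 0.0686.

0.0686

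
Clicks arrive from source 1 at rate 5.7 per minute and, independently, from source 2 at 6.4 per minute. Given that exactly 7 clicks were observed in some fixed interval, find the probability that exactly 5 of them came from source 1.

0.1363

Given the total, each event is independently from source 1 with probability p = λ_1/(λ_1+λ_2) = 5.7/12.1 ≈ 0.4711.
So K ~ Binomial(7, 5.7/12.1): P(K = 5) = C(7,5) · (5.7/12.1)^5 · (6.4/12.1)^2 ≈ 0.1363.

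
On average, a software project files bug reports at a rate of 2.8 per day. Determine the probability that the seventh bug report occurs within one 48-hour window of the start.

Over the interval, μ = 2.8 × 2 = 5.6 (a 48-hour window = 2 days).
The seventh arrival falls in the interval iff at least 7 events occur there: P(S_7 ≤ t) = P(N ≥ 7) = 1 − P(N ≤ 6) ≈ 0.3297.

0.3297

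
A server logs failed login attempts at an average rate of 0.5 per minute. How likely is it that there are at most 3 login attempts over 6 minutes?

0.6472

Over the interval, μ = 0.5 × 6 = 3 (6 minutes).
P(N ≤ 3) = Σ_{j=0}^{3} e^(−μ) μ^j/j! ≈ 0.6472.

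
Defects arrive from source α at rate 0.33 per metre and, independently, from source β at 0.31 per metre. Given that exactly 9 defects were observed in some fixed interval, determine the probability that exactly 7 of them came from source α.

Given the total, each event is independently from source α with probability p = λ_α/(λ_α+λ_β) = 0.33/0.64 ≈ 0.5156.
So K ~ Binomial(9, 0.33/0.64): P(K = 7) = C(9,7) · (0.33/0.64)^7 · (0.31/0.64)^2 ≈ 0.0818.

0.0818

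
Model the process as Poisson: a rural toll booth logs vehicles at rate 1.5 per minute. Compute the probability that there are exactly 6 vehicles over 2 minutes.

Over the interval, μ = 1.5 × 2 = 3 (2 minutes).
P(N = 6) = e^(−μ) μ^6/6! = e^(−3) · 3^6/720 ≈ 0.0504.

0.0504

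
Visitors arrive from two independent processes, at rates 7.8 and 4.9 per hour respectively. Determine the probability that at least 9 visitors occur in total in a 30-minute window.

Independent Poisson processes superpose: combined rate λ = 7.8 + 4.9 = 12.7 per hour.
Over the interval, μ = 12.7 × 0.5 = 6.35 (a 30-minute window = 0.5 hours).
P(N ≥ 9) = 1 − P(N ≤ 8) ≈ 0.1909.

0.1909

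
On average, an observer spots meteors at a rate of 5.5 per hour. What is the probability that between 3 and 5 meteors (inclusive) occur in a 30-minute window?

0.4577

Over the interval, μ = 5.5 × 0.5 = 2.75 (a 30-minute window = 0.5 hours).
P(3 ≤ N ≤ 5) = Σ_{j=3}^{5} e^(−2.75) · 2.75^j/j! ≈ 0.4577.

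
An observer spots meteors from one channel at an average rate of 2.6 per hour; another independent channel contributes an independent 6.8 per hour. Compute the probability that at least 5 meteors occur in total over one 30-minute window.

Independent Poisson processes superpose: combined rate λ = 2.6 + 6.8 = 9.4 per hour.
Over the interval, μ = 9.4 × 0.5 = 4.7 (a 30-minute window = 0.5 hours).
P(N ≥ 5) = 1 − P(N ≤ 4) ≈ 0.5054.

0.5054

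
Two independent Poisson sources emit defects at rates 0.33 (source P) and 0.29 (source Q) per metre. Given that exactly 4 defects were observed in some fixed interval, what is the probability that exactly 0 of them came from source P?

0.0479

Given the total, each event is independently from source P with probability p = λ_P/(λ_P+λ_Q) = 0.33/0.62 ≈ 0.5323.
So K ~ Binomial(4, 0.33/0.62): P(K = 0) = C(4,0) · (0.33/0.62)^0 · (0.29/0.62)^4 ≈ 0.0479.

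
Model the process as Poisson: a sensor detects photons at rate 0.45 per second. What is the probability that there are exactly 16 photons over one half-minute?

0.0798

Over the interval, μ = 0.45 × 30 = 13.5 (a half-minute = 30 seconds).
P(N = 16) = e^(−μ) μ^16/16! = e^(−13.5) · 13.5^16/20922789888000 ≈ 0.0798.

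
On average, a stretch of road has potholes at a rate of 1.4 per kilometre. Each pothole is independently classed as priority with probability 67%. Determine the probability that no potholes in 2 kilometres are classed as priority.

Thinning: the potholes that are classed as priority themselves form a Poisson process with rate 0.67 × 1.4 = 0.938 per kilometre.
Over the interval, μ = 0.938 × 2 = 1.876 (2 kilometres).
P(N = 0) = e^(−1.876) · 1.876^0/0! ≈ 0.1532.

0.1532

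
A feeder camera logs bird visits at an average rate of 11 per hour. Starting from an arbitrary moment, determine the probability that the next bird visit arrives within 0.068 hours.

0.5267

Inter-arrival times are exponential with rate λ = 11 per hour.
P(T ≤ 0.068) = 1 − e^(−λt) = 1 − e^(−11 × 0.068) = 1 − e^(−0.748) ≈ 0.5267.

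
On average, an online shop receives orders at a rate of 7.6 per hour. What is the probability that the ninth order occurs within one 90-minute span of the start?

Over the interval, μ = 7.6 × 1.5 = 11.4 (a 90-minute span = 1.5 hours).
The ninth arrival falls in the interval iff at least 9 events occur there: P(S_9 ≤ t) = P(N ≥ 9) = 1 − P(N ≤ 8) ≈ 0.8016.

0.8016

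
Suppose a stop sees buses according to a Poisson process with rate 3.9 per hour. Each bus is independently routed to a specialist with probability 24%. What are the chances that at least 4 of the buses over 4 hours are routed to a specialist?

0.5150

Thinning: the buses that are routed to a specialist themselves form a Poisson process with rate 0.24 × 3.9 = 0.936 per hour.
Over the interval, μ = 0.936 × 4 = 3.744 (4 hours).
P(N ≥ 4) = 1 − P(N ≤ 3) ≈ 0.5150.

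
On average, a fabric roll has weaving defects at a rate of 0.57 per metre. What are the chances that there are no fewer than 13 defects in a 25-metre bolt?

0.6657

Over the interval, μ = 0.57 × 25 = 14.25 (a 25-metre bolt = 25 metres).
P(N ≥ 13) = 1 − P(N ≤ 12) = 1 − Σ_{j=0}^{12} e^(−μ) μ^j/j! ≈ 0.6657.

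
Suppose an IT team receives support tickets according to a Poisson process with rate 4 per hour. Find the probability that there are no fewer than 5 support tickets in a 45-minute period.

Over the interval, μ = 4 × 0.75 = 3 (a 45-minute period = 0.75 hours).
P(N ≥ 5) = 1 − P(N ≤ 4) = 1 − Σ_{j=0}^{4} e^(−μ) μ^j/j! ≈ 0.1847.

0.1847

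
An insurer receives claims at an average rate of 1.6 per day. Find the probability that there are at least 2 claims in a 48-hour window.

Over the interval, μ = 1.6 × 2 = 3.2 (a 48-hour window = 2 days).
P(N ≥ 2) = 1 − P(N ≤ 1) = 1 − Σ_{j=0}^{1} e^(−μ) μ^j/j! ≈ 0.8288.

0.8288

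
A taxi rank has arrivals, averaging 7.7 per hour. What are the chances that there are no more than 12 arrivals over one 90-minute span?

Over the interval, μ = 7.7 × 1.5 = 11.55 (a 90-minute span = 1.5 hours).
P(N ≤ 12) = Σ_{j=0}^{12} e^(−μ) μ^j/j! ≈ 0.6273.

0.6273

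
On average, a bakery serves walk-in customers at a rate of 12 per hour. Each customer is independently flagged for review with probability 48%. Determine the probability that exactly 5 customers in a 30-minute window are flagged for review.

Thinning: the customers that are flagged for review themselves form a Poisson process with rate 0.48 × 12 = 5.76 per hour.
Over the interval, μ = 5.76 × 0.5 = 2.88 (a 30-minute window = 0.5 hours).
P(N = 5) = e^(−2.88) · 2.88^5/5! ≈ 0.0927.

0.0927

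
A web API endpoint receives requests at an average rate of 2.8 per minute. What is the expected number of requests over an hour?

E[N] = λt = 2.8 × 60 = 168 (an hour = 60 minutes).

168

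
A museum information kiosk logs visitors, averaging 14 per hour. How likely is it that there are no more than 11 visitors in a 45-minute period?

0.6387

Over the interval, μ = 14 × 0.75 = 10.5 (a 45-minute period = 0.75 hours).
P(N ≤ 11) = Σ_{j=0}^{11} e^(−μ) μ^j/j! ≈ 0.6387.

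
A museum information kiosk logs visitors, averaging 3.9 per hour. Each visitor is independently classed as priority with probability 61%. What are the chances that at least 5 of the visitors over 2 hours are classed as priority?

0.5161

Thinning: the visitors that are classed as priority themselves form a Poisson process with rate 0.61 × 3.9 = 2.379 per hour.
Over the interval, μ = 2.379 × 2 = 4.758 (2 hours).
P(N ≥ 5) = 1 − P(N ≤ 4) ≈ 0.5161.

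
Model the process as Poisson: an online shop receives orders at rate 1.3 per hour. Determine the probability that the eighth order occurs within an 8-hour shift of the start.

0.8137

Over the interval, μ = 1.3 × 8 = 10.4 (an 8-hour shift = 8 hours).
The eighth arrival falls in the interval iff at least 8 events occur there: P(S_8 ≤ t) = P(N ≥ 8) = 1 − P(N ≤ 7) ≈ 0.8137.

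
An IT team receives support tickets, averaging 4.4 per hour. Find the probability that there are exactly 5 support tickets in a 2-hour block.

Over the interval, μ = 4.4 × 2 = 8.8 (a 2-hour block = 2 hours).
P(N = 5) = e^(−μ) μ^5/5! = e^(−8.8) · 8.8^5/120 ≈ 0.0663.

0.0663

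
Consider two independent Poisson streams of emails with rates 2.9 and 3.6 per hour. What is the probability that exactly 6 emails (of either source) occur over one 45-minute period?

Independent Poisson processes superpose: combined rate λ = 2.9 + 3.6 = 6.5 per hour.
Over the interval, μ = 6.5 × 0.75 = 4.875 (a 45-minute period = 0.75 hours).
P(N = 6) = e^(−4.875) · 4.875^6/6! ≈ 0.1423.

0.1423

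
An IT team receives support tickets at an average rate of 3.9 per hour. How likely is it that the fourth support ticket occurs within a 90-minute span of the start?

0.8349

Over the interval, μ = 3.9 × 1.5 = 5.85 (a 90-minute span = 1.5 hours).
The fourth arrival falls in the interval iff at least 4 events occur there: P(S_4 ≤ t) = P(N ≥ 4) = 1 − P(N ≤ 3) ≈ 0.8349.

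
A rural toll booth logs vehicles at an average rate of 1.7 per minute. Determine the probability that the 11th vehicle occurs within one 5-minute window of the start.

Over the interval, μ = 1.7 × 5 = 8.5 (a 5-minute window = 5 minutes).
The 11th arrival falls in the interval iff at least 11 events occur there: P(S_11 ≤ t) = P(N ≥ 11) = 1 − P(N ≤ 10) ≈ 0.2366.

0.2366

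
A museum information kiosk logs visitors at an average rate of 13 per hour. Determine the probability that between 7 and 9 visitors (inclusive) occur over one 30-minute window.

0.3509

Over the interval, μ = 13 × 0.5 = 6.5 (a 30-minute window = 0.5 hours).
P(7 ≤ N ≤ 9) = Σ_{j=7}^{9} e^(−6.5) · 6.5^j/j! ≈ 0.3509.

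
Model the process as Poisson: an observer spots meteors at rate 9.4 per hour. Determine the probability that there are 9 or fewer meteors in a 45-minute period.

Over the interval, μ = 9.4 × 0.75 = 7.05 (a 45-minute period = 0.75 hours).
P(N ≤ 9) = Σ_{j=0}^{9} e^(−μ) μ^j/j! ≈ 0.8254.

0.8254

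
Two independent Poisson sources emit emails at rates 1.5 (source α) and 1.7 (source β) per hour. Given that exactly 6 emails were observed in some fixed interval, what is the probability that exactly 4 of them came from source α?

0.2044

Given the total, each event is independently from source α with probability p = λ_α/(λ_α+λ_β) = 1.5/3.2 ≈ 0.4688.
So K ~ Binomial(6, 1.5/3.2): P(K = 4) = C(6,4) · (1.5/3.2)^4 · (1.7/3.2)^2 ≈ 0.2044.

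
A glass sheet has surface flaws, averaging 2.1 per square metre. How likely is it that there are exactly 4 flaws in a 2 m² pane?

Over the interval, μ = 2.1 × 2 = 4.2 (a 2 m² pane = 2 square metres).
P(N = 4) = e^(−μ) μ^4/4! = e^(−4.2) · 4.2^4/24 ≈ 0.1944.

0.1944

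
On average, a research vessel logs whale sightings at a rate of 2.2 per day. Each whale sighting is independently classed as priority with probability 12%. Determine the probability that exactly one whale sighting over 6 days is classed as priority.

0.3250

Thinning: the whale sightings that are classed as priority themselves form a Poisson process with rate 0.12 × 2.2 = 0.264 per day.
Over the interval, μ = 0.264 × 6 = 1.584 (6 days).
P(N = 1) = e^(−1.584) · 1.584^1/1! ≈ 0.3250.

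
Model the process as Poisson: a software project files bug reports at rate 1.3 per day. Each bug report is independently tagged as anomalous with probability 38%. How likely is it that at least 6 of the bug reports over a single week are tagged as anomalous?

0.1369

Thinning: the bug reports that are tagged as anomalous themselves form a Poisson process with rate 0.38 × 1.3 = 0.494 per day.
Over the interval, μ = 0.494 × 7 = 3.458 (a week = 7 days).
P(N ≥ 6) = 1 − P(N ≤ 5) ≈ 0.1369.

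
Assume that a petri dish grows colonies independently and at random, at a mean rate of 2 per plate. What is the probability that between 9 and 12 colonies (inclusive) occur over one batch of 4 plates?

0.3437

Over the interval, μ = 2 × 4 = 8 (a batch of 4 plates = 4 plates).
P(9 ≤ N ≤ 12) = Σ_{j=9}^{12} e^(−8) · 8^j/j! ≈ 0.3437.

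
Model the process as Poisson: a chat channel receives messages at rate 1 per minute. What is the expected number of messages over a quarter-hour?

E[N] = λt = 1 × 15 = 15 (a quarter-hour = 15 minutes).

15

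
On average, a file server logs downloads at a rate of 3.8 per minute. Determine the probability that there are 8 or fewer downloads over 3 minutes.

0.1984

Over the interval, μ = 3.8 × 3 = 11.4 (3 minutes).
P(N ≤ 8) = Σ_{j=0}^{8} e^(−μ) μ^j/j! ≈ 0.1984.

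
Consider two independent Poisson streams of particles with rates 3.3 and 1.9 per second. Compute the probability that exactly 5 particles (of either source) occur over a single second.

Independent Poisson processes superpose: combined rate λ = 3.3 + 1.9 = 5.2 per second.
So μ = 5.2.
P(N = 5) = e^(−5.2) · 5.2^5/5! ≈ 0.1748.

0.1748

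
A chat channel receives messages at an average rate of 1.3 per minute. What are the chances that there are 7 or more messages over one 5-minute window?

0.4735

Over the interval, μ = 1.3 × 5 = 6.5 (a 5-minute window = 5 minutes).
P(N ≥ 7) = 1 − P(N ≤ 6) = 1 − Σ_{j=0}^{6} e^(−μ) μ^j/j! ≈ 0.4735.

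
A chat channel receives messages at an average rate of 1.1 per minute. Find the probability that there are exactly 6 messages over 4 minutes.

0.1237

Over the interval, μ = 1.1 × 4 = 4.4 (4 minutes).
P(N = 6) = e^(−μ) μ^6/6! = e^(−4.4) · 4.4^6/720 ≈ 0.1237.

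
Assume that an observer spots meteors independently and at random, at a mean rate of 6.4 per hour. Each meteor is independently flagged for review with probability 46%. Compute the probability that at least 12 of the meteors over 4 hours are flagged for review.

Thinning: the meteors that are flagged for review themselves form a Poisson process with rate 0.46 × 6.4 = 2.944 per hour.
Over the interval, μ = 2.944 × 4 = 11.776 (4 hours).
P(N ≥ 12) = 1 − P(N ≤ 11) ≈ 0.5126.

0.5126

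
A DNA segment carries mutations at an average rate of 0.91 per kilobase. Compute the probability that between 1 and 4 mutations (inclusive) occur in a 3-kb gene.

Over the interval, μ = 0.91 × 3 = 2.73 (a 3-kb gene = 3 kilobases).
P(1 ≤ N ≤ 4) = Σ_{j=1}^{4} e^(−2.73) · 2.73^j/j! ≈ 0.7932.

0.7932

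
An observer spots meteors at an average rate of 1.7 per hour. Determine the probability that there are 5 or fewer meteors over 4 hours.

Over the interval, μ = 1.7 × 4 = 6.8 (4 hours).
P(N ≤ 5) = Σ_{j=0}^{5} e^(−μ) μ^j/j! ≈ 0.3270.

0.3270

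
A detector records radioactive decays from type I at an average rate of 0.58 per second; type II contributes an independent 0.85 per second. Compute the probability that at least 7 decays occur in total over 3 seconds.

Independent Poisson processes superpose: combined rate λ = 0.58 + 0.85 = 1.43 per second.
Over the interval, μ = 1.43 × 3 = 4.29 (3 seconds).
P(N ≥ 7) = 1 − P(N ≤ 6) ≈ 0.1430.

0.1430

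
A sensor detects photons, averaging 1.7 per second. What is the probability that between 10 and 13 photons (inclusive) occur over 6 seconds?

0.4163

Over the interval, μ = 1.7 × 6 = 10.2 (6 seconds).
P(10 ≤ N ≤ 13) = Σ_{j=10}^{13} e^(−10.2) · 10.2^j/j! ≈ 0.4163.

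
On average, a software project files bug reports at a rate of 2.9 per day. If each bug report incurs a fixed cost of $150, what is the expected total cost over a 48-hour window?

E[N] = 2.9 × 2 = 5.8 (a 48-hour window = 2 days); E[cost] = 5.8 × $150 = $870.

$870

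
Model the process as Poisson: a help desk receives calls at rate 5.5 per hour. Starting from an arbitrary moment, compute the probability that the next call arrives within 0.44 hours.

0.9111

Inter-arrival times are exponential with rate λ = 5.5 per hour.
P(T ≤ 0.44) = 1 − e^(−λt) = 1 − e^(−5.5 × 0.44) = 1 − e^(−2.42) ≈ 0.9111.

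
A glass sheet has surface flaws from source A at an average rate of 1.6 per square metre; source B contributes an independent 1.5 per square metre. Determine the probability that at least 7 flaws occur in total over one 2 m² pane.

0.4258

Independent Poisson processes superpose: combined rate λ = 1.6 + 1.5 = 3.1 per square metre.
Over the interval, μ = 3.1 × 2 = 6.2 (a 2 m² pane = 2 square metres).
P(N ≥ 7) = 1 − P(N ≤ 6) ≈ 0.4258.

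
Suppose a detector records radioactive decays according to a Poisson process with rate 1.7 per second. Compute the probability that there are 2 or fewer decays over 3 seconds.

Over the interval, μ = 1.7 × 3 = 5.1 (3 seconds).
P(N ≤ 2) = Σ_{j=0}^{2} e^(−μ) μ^j/j! ≈ 0.1165.

0.1165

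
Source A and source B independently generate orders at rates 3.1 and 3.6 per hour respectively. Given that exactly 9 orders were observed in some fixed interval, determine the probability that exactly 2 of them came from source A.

Given the total, each event is independently from source A with probability p = λ_A/(λ_A+λ_B) = 3.1/6.7 ≈ 0.4627.
So K ~ Binomial(9, 3.1/6.7): P(K = 2) = C(9,2) · (3.1/6.7)^2 · (3.6/6.7)^7 ≈ 0.0996.

0.0996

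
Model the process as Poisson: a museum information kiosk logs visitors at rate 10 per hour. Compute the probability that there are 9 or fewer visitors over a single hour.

With mean μ = 10 per hour,
P(N ≤ 9) = Σ_{j=0}^{9} e^(−μ) μ^j/j! ≈ 0.4579.

0.4579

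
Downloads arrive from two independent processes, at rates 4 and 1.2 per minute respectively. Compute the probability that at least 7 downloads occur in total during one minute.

0.2676

Independent Poisson processes superpose: combined rate λ = 4 + 1.2 = 5.2 per minute.
So μ = 5.2.
P(N ≥ 7) = 1 − P(N ≤ 6) ≈ 0.2676.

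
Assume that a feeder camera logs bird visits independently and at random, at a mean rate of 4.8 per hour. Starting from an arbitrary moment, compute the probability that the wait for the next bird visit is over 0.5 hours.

0.0907

The wait for the next event is exponential with rate λ = 4.8 per hour.
P(T > 0.5) = e^(−λt) = e^(−4.8 × 0.5) = e^(−2.4) ≈ 0.0907.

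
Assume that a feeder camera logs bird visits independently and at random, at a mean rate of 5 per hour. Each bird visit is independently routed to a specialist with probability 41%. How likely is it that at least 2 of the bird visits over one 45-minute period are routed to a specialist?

Thinning: the bird visits that are routed to a specialist themselves form a Poisson process with rate 0.41 × 5 = 2.05 per hour.
Over the interval, μ = 2.05 × 0.75 = 1.5375 (a 45-minute period = 0.75 hours).
P(N ≥ 2) = 1 − P(N ≤ 1) ≈ 0.4546.

0.4546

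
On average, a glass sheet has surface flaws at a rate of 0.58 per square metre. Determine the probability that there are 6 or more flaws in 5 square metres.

Over the interval, μ = 0.58 × 5 = 2.9 (5 square metres).
P(N ≥ 6) = 1 − P(N ≤ 5) = 1 − Σ_{j=0}^{5} e^(−μ) μ^j/j! ≈ 0.0742.

0.0742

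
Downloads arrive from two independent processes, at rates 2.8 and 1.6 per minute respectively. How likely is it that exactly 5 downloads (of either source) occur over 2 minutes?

0.0663

Independent Poisson processes superpose: combined rate λ = 2.8 + 1.6 = 4.4 per minute.
Over the interval, μ = 4.4 × 2 = 8.8 (2 minutes).
P(N = 5) = e^(−8.8) · 8.8^5/5! ≈ 0.0663.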